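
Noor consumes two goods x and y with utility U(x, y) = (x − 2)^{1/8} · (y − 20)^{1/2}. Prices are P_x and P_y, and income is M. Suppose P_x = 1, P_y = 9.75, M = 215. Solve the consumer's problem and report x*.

This is Cobb-Douglas in (x−2, y−20): tangency gives 0.125·P_y·(y−20) = 0.5·P_x·(x−2).
After buying the subsistence bundle (2, 20), a share 0.2 of the remaining income goes to x: x* = 2 + 0.2·(M − 2P_x − 20P_y)/P_x.
Discretionary income = 215 − 2·1 − 20·9.75 = 18; x* = 2 + 0.2·18/1 = 5.6.

x* = 5.6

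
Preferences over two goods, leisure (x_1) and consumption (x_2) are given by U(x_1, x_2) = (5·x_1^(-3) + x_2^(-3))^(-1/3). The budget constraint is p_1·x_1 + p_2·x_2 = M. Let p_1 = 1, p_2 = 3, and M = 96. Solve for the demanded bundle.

With the ratio pinned down, the budget gives x_1* = M/(p_1 + p_2·(x_2/x_1)) and x_2* = (x_2/x_1)·x_1*.
Numerically x_2/x_1 = 0.508133, so x_1* = 96/(1 + 3·0.508133) = 38.0289 and x_2* = 0.508133·38.0289 = 19.3237.

x_1* = 38.0289, x_2* = 19.3237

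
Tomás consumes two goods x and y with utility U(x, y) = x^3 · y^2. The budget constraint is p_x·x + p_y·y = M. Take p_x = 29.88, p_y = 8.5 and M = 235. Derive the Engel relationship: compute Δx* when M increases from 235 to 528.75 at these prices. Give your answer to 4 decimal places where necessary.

MU_x/MU_y = (3·y)/(2·x); tangency sets this equal to p_x/p_y.
So 3·p_y·y = 2·p_x·x; combined with the budget, a share 0.6 of income goes to x.
Demand: x*(p_x,p_y,M) = 0.6·M/p_x and y* = 0.4·M/p_y.
At p_x=29.88, p_y=8.5, M=235: x* = 0.6·235/29.88 = 4.7189.
At M' = 528.75: x* = 10.6175. Change: 10.6175 − 4.7189 = 5.8986.

Δx* = 5.8986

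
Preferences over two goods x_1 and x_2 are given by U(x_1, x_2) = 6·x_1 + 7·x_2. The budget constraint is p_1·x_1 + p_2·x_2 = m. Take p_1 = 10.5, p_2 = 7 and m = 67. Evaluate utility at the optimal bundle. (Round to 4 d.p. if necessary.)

Perfect substitutes: compare marginal utility per dollar. 6/p_1 vs 7/p_2 → 0.5714 vs 1.
x_2 gives more utility per dollar, so spend all income on x_2: x_2* = m/p_2, x_1* = 0.
Numerically: x_1* = 0, x_2* = 9.5714.
Utility at the optimum: U(0, 9.5714) = 67.

V = 67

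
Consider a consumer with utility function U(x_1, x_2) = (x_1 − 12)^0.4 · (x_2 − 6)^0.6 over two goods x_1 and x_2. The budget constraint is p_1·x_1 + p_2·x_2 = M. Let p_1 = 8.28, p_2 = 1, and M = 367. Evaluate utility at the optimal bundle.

V = 57.3069

After buying the subsistence bundle (12, 6), a share 0.4 of the remaining income goes to x_1: x_1* = 12 + 0.4·(M − 12p_1 − 6p_2)/p_1.
Discretionary income = 367 − 12·8.28 − 6·1 = 261.64; x_1* = 12 + 0.4·261.64/8.28 = 24.6396; x_2* = 6 + 0.6·261.64/1 = 162.984.
Utility at the optimum: U(24.6396, 162.984) = 57.3069.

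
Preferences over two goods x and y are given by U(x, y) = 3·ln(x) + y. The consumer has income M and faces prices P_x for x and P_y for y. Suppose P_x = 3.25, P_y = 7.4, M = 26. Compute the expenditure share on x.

share on x = 0.8538

Set MRS = P_x/P_y: (3/x)/1 = P_x/P_y.
So x*(P_x,P_y) = 3·P_y/P_x, independent of income; and y* = (M − 3·P_y)/P_y.
At the given prices: x* = 3·7.4/3.25 = 6.8308, and y* = 0.5135.
Expenditure on x: 3.25·6.8308 = 22.2; share = 0.8538.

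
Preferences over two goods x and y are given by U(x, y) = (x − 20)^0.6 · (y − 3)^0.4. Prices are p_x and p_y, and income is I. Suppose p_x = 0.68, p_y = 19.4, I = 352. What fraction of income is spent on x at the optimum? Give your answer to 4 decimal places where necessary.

share on x = 0.5163

This is Cobb-Douglas in (x−20, y−3): tangency gives 0.6·p_y·(y−3) = 0.4·p_x·(x−20).
Substituting into the budget: x* = 20 + 0.6·(I − 20·p_x − 3·p_y)/p_x, and y* = 3 + 0.4·(…)/p_y.
Discretionary income = 352 − 20·0.68 − 3·19.4 = 280.2; x* = 20 + 0.6·280.2/0.68 = 267.2353; y* = 3 + 0.4·280.2/19.4 = 8.7773.
Expenditure on x: 0.68·267.2353 = 181.72; share = 0.5163.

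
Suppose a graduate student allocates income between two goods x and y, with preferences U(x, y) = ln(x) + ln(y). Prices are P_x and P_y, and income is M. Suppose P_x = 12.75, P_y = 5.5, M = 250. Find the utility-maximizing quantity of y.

Tangency: MRS = y/x = P_x/P_y.
Rearranging, P_y·y = P_x·x. Substituting into the budget gives P_x·x·(1 + 1) = M.
Demand: x*(P_x,P_y,M) = 0.5·M/P_x and y* = 0.5·M/P_y.
At P_x=12.75, P_y=5.5, M=250: y* = 0.5·250/5.5 = 22.7273.

y* = 22.7273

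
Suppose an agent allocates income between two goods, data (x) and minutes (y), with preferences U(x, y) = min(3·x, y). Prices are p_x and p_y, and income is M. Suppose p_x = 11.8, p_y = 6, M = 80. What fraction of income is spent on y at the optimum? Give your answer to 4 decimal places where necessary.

With perfect complements, no substitution: consume in ratio x:y = 1:3.
Budget: p_x·x + p_y·3·x = M, so (p_x + 3·p_y)·x = M.
Demand: x*(p_x,p_y,M) = M/(p_x + 3·p_y), y* = 3·M/(p_x + 3·p_y).
Here 11.8 + 3·6 = 29.8, giving x* = 2.6846 and y* = 8.0537.
Expenditure on y: 6·8.0537 = 48.3221; share = 0.604.

share on y = 0.604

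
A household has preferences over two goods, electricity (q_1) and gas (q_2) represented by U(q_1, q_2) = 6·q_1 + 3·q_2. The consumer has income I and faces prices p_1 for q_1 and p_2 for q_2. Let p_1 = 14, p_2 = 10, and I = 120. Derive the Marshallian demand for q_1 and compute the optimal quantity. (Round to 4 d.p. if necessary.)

Perfect substitutes: compare marginal utility per dollar. 6/p_1 vs 3/p_2 → 0.4286 vs 0.3.
q_1 gives more utility per dollar, so spend all income on q_1: q_1* = I/p_1, q_2* = 0.
Numerically: q_1* = 8.5714, q_2* = 0.

q_1* = 8.5714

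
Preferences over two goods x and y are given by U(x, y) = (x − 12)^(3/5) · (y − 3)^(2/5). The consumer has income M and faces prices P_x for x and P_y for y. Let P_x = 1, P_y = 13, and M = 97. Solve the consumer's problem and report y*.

y* = 4.4154

Let x' = x−12, y' = y−3. MRS = (3/2)·y'/x' = P_x/P_y.
Substituting into the budget: x* = 12 + 0.6·(M − 12·P_x − 3·P_y)/P_x, and y* = 3 + 0.4·(…)/P_y.
Discretionary income = 97 − 12·1 − 3·13 = 46; y* = 3 + 0.4·46/13 = 4.4154.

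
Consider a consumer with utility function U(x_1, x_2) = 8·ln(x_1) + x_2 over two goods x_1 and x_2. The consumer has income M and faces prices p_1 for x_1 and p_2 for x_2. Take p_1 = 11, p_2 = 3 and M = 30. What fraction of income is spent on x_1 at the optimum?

MU_x_1 = 8/x_1, MU_x_2 = 1. Tangency: 8/x_1 = p_1/p_2.
So x_1*(p_1,p_2) = 8·p_2/p_1, independent of income; and x_2* = (M − 8·p_2)/p_2.
At the given prices: x_1* = 8·3/11 = 2.1818, and x_2* = 2.
Expenditure on x_1: 11·2.1818 = 24; share = 0.8.

share on x_1 = 0.8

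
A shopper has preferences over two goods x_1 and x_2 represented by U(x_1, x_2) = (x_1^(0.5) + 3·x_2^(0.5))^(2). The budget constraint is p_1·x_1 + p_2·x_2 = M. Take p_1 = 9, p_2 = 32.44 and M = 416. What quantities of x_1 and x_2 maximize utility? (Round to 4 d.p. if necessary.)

x_1* = 13.218, x_2* = 9.1565

With the ratio pinned down, the budget gives x_1* = M/(p_1 + p_2·(x_2/x_1)) and x_2* = (x_2/x_1)·x_1*.
Numerically x_2/x_1 = 0.692733, so x_1* = 416/(9 + 32.44·0.692733) = 13.218 and x_2* = 0.692733·13.218 = 9.1565.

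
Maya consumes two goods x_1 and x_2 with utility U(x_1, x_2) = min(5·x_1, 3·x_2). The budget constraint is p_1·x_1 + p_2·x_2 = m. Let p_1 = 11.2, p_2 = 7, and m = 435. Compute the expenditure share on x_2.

share on x_2 = 0.5102

With perfect complements, no substitution: consume in ratio x_1:x_2 = 3:5.
Budget: p_1·x_1 + p_2·(5/3)·x_1 = m, so (3·p_1 + 5·p_2)·x_1 = 3·m.
Demand: x_1*(p_1,p_2,m) = 3·m/(3·p_1 + 5·p_2), x_2* = 5·m/(3·p_1 + 5·p_2).
Here 3·11.2 + 5·7 = 68.6, giving x_1* = 19.0233 and x_2* = 31.7055.
Expenditure on x_2: 7·31.7055 = 221.9388; share = 0.5102.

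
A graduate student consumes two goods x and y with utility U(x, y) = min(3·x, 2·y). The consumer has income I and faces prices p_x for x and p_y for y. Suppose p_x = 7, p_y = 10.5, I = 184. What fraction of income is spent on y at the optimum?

With perfect complements, no substitution: consume in ratio x:y = 2:3.
Budget: p_x·x + p_y·(3/2)·x = I, so (2·p_x + 3·p_y)·x = 2·I.
Demand: x*(p_x,p_y,I) = 2·I/(2·p_x + 3·p_y), y* = 3·I/(2·p_x + 3·p_y).
Here 2·7 + 3·10.5 = 45.5, giving x* = 8.0879 and y* = 12.1319.
Expenditure on y: 10.5·12.1319 = 127.3846; share = 0.6923.

share on y = 0.6923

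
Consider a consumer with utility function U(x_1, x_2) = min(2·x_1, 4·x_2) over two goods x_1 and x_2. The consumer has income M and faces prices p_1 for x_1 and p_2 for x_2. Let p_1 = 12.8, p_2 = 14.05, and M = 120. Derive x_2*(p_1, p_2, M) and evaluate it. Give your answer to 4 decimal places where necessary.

x_2* = 3.0265

With perfect complements, no substitution: consume in ratio x_1:x_2 = 4:2.
Budget: p_1·x_1 + p_2·(1/2)·x_1 = M, so (4·p_1 + 2·p_2)·x_1 = 4·M.
Demand: x_1*(p_1,p_2,M) = 4·M/(4·p_1 + 2·p_2), x_2* = 2·M/(4·p_1 + 2·p_2).
Here 4·12.8 + 2·14.05 = 79.3, giving x_2* = 3.0265.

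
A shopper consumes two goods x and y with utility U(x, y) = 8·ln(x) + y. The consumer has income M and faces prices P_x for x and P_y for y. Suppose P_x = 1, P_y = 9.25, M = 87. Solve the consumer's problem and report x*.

MU_x = 8/x, MU_y = 1. Tangency: 8/x = P_x/P_y.
So x*(P_x,P_y) = 8·P_y/P_x, independent of income; and y* = (M − 8·P_y)/P_y.
At the given prices: x* = 8·9.25/1 = 74.

x* = 74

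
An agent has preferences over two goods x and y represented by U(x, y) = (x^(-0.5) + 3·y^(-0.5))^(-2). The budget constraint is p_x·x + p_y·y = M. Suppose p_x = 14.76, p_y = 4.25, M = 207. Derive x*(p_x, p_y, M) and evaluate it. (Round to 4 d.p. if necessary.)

x* = 5.9086

MU_x ∝ x^(-1.5), MU_y ∝ 3·y^(-1.5), so MRS = (1/3)·(y/x)^(1.5) = p_x/p_y.
Hence y/x = (3·p_x/p_y)^(1/(1.5)), i.e. raised to the 2/3 power.
With the ratio pinned down, the budget gives x* = M/(p_x + p_y·(y/x)) and y* = (y/x)·x*.
Numerically y/x = 4.770301, so x* = 207/(14.76 + 4.25·4.770301) = 5.9086.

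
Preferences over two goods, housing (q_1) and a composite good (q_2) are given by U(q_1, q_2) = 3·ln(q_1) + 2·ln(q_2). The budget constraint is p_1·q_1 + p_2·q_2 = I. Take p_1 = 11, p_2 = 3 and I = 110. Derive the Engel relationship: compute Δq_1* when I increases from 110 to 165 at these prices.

Δq_1* = 3

Tangency: MRS = (3/2)·q_2/q_1 = p_1/p_2.
Rearranging, p_2·q_2 = (2/3)·p_1·q_1. Substituting into the budget gives p_1·q_1·(1 + (2/3)) = I.
Demand: q_1*(p_1,p_2,I) = 0.6·I/p_1 and q_2* = 0.4·I/p_2.
At p_1=11, p_2=3, I=110: q_1* = 0.6·110/11 = 6.
At I' = 165: q_1* = 9. Change: 9 − 6 = 3.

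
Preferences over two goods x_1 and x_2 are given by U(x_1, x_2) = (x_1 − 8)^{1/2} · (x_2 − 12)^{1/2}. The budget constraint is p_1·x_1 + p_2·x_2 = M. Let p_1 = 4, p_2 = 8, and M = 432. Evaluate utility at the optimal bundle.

After buying the subsistence bundle (8, 12), a share 0.5 of the remaining income goes to x_1: x_1* = 8 + 0.5·(M − 8p_1 − 12p_2)/p_1.
Discretionary income = 432 − 8·4 − 12·8 = 304; x_1* = 8 + 0.5·304/4 = 46; x_2* = 12 + 0.5·304/8 = 31.
Utility at the optimum: U(46, 31) = 26.8701.

V = 26.8701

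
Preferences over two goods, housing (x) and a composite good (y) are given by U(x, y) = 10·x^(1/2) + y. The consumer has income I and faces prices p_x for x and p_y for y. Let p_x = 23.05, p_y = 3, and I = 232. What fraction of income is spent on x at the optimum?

share on x = 0.0421

MU_x = 5/√x, MU_y = 1. Tangency: 5/√x = p_x/p_y.
Solve: √x = 5·p_y/p_x, so x*(p_x,p_y) = (5·p_y/p_x)², and y* = (I − p_x·x*)/p_y.
Plugging in: x* = (5·3/23.05)² = 0.4235, y* = 74.0795.
Expenditure on x: 23.05·0.4235 = 9.7614; share = 0.0421.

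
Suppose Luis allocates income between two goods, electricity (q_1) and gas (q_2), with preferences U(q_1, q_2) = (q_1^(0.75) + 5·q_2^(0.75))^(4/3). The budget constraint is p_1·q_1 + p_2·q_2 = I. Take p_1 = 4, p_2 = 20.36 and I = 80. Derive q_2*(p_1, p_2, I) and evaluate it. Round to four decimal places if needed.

q_2* = 3.2447

With the ratio pinned down, the budget gives q_1* = I/(p_1 + p_2·(q_2/q_1)) and q_2* = (q_2/q_1)·q_1*.
Numerically q_2/q_1 = 0.931127, so q_1* = 80/(4 + 20.36·0.931127) = 3.4847 and q_2* = 0.931127·3.4847 = 3.2447.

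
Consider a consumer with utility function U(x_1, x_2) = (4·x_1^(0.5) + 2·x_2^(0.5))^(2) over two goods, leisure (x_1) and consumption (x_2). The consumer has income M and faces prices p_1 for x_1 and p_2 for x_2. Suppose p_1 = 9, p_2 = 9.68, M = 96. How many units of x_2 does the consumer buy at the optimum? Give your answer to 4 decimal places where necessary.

With the ratio pinned down, the budget gives x_1* = M/(p_1 + p_2·(x_2/x_1)) and x_2* = (x_2/x_1)·x_1*.
Numerically x_2/x_1 = 0.21611, so x_1* = 96/(9 + 9.68·0.21611) = 8.6549 and x_2* = 0.21611·8.6549 = 1.8704.

x_2* = 1.8704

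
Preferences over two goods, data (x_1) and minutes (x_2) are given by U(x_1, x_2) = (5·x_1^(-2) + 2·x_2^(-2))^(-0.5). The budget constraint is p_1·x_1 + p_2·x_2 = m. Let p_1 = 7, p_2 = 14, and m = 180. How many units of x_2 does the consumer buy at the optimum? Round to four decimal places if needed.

MU_x_1 ∝ 5·x_1^(-3), MU_x_2 ∝ 2·x_2^(-3), so MRS = (5/2)·(x_2/x_1)^(3) = p_1/p_2.
Hence x_2/x_1 = ((2/5)·p_1/p_2)^(1/(3)), i.e. raised to the 1/3 power.
With the ratio pinned down, the budget gives x_1* = m/(p_1 + p_2·(x_2/x_1)) and x_2* = (x_2/x_1)·x_1*.
Numerically x_2/x_1 = 0.584804, so x_1* = 180/(7 + 14·0.584804) = 11.852 and x_2* = 0.584804·11.852 = 6.9311.

x_2* = 6.9311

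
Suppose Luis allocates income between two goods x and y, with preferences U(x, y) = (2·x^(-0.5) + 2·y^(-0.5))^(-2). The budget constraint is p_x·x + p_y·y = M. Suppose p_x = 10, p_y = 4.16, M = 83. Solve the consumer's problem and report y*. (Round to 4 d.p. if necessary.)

y* = 8.528

MRS = MU_x/MU_y = (y/x)^(1.5). Set equal to p_x/p_y.
Hence y/x = (p_x/p_y)^(1/(1.5)), i.e. raised to the 2/3 power.
With the ratio pinned down, the budget gives x* = M/(p_x + p_y·(y/x)) and y* = (y/x)·x*.
Numerically y/x = 1.794477, so x* = 83/(10 + 4.16·1.794477) = 4.7524 and y* = 1.794477·4.7524 = 8.528.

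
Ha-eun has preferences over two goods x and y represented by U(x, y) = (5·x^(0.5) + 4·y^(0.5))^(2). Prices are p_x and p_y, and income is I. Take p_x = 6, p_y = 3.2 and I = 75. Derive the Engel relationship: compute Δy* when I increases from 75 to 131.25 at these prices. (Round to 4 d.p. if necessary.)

MRS = MU_x/MU_y = (5/4)·(y/x)^(0.5). Set equal to p_x/p_y.
Solve for the ratio: y/x = [(4/5)·p_x/p_y]^(2).
Substitute y = (y/x)·x into the budget: x* = I/(p_x + p_y·(y/x)).
Numerically y/x = 2.25, so x* = 75/(6 + 3.2·2.25) = 5.6818 and y* = 2.25·5.6818 = 12.7841.
At I' = 131.25: y* = 22.3722. Change: 22.3722 − 12.7841 = 9.5881.

Δy* = 9.5881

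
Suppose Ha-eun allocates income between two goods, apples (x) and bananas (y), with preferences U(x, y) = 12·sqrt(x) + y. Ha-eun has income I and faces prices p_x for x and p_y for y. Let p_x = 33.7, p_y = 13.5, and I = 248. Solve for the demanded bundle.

x* = 5.7771, y* = 3.949

Utility is quasi-linear in y; the FOC for x is 6/√x = p_x/p_y.
Thus x* = (6·p_y/p_x)² — independent of I — with the rest of income spent on y.
Plugging in: x* = (6·13.5/33.7)² = 5.7771, y* = 3.949.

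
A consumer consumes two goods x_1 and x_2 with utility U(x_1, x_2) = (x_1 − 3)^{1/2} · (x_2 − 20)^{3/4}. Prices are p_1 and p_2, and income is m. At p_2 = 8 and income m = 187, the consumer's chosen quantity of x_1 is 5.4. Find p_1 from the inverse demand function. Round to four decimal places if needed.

This is Cobb-Douglas in (x_1−3, x_2−20): tangency gives 0.5·p_2·(x_2−20) = 0.75·p_1·(x_1−3).
After buying the subsistence bundle (3, 20), a share 0.4 of the remaining income goes to x_1: x_1* = 3 + 0.4·(m − 3p_1 − 20p_2)/p_1.
Set x_1* = 5.4 in the demand function and solve for p_1: p_1 = 3.

p_1 = 3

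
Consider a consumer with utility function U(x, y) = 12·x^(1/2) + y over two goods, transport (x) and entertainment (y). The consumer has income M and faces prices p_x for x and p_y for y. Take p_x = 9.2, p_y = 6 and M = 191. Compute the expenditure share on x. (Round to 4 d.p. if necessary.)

Solve: √x = 6·p_y/p_x, so x*(p_x,p_y) = (6·p_y/p_x)², and y* = (M − p_x·x*)/p_y.
Plugging in: x* = (6·6/9.2)² = 15.3119, y* = 8.3551.
Expenditure on x: 9.2·15.3119 = 140.8696; share = 0.7375.

share on x = 0.7375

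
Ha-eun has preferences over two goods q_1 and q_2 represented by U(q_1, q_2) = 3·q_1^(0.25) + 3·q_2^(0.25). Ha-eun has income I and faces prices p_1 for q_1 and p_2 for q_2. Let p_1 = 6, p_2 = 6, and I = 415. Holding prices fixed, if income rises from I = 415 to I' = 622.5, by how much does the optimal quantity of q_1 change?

MRS = MU_q_1/MU_q_2 = (q_2/q_1)^(0.75). Set equal to p_1/p_2.
Solve for the ratio: q_2/q_1 = [p_1/p_2]^(4/3).
With the ratio pinned down, the budget gives q_1* = I/(p_1 + p_2·(q_2/q_1)) and q_2* = (q_2/q_1)·q_1*.
Numerically q_2/q_1 = 1, so q_1* = 415/(6 + 6·1) = 34.5833.
At I' = 622.5: q_1* = 51.875. Change: 51.875 − 34.5833 = 17.2917.

Δq_1* = 17.2917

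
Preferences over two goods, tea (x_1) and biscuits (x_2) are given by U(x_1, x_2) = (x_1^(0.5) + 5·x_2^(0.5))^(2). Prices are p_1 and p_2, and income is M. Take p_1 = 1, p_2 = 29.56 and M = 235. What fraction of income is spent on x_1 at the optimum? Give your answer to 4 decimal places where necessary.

share on x_1 = 0.5418

With the ratio pinned down, the budget gives x_1* = M/(p_1 + p_2·(x_2/x_1)) and x_2* = (x_2/x_1)·x_1*.
Numerically x_2/x_1 = 0.028611, so x_1* = 235/(1 + 29.56·0.028611) = 127.3204 and x_2* = 0.028611·127.3204 = 3.6427.
Expenditure on x_1: 1·127.3204 = 127.3204; share = 0.5418.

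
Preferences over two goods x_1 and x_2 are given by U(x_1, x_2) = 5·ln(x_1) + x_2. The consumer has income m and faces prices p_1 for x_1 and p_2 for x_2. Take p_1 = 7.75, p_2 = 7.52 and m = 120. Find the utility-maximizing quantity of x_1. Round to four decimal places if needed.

x_1* = 4.8516

MU_x_1 = 5/x_1, MU_x_2 = 1. Tangency: 5/x_1 = p_1/p_2.
So x_1*(p_1,p_2) = 5·p_2/p_1, independent of income; and x_2* = (m − 5·p_2)/p_2.
At the given prices: x_1* = 5·7.52/7.75 = 4.8516.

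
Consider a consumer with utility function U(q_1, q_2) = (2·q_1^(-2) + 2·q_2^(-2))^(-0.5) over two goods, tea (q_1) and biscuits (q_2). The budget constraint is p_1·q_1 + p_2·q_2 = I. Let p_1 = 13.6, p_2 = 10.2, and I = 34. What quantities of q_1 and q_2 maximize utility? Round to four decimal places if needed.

q_1* = 1.3695, q_2* = 1.5073

From the CES first-order condition, (q_2/q_1)^(3) = p_1/p_2.
Solve for the ratio: q_2/q_1 = [p_1/p_2]^(1/3).
With the ratio pinned down, the budget gives q_1* = I/(p_1 + p_2·(q_2/q_1)) and q_2* = (q_2/q_1)·q_1*.
Numerically q_2/q_1 = 1.100642, so q_1* = 34/(13.6 + 10.2·1.100642) = 1.3695 and q_2* = 1.100642·1.3695 = 1.5073.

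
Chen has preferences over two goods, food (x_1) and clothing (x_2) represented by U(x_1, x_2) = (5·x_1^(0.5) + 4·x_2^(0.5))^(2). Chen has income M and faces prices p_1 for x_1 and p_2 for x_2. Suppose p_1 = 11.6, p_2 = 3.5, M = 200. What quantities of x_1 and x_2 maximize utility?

x_1* = 5.5241, x_2* = 38.8345

With the ratio pinned down, the budget gives x_1* = M/(p_1 + p_2·(x_2/x_1)) and x_2* = (x_2/x_1)·x_1*.
Numerically x_2/x_1 = 7.030073, so x_1* = 200/(11.6 + 3.5·7.030073) = 5.5241 and x_2* = 7.030073·5.5241 = 38.8345.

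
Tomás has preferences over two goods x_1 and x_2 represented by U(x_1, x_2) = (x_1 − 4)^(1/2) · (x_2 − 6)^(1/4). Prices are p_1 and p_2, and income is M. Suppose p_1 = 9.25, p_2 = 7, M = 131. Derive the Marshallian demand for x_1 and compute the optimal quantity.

x_1* = 7.7477

This is Cobb-Douglas in (x_1−4, x_2−6): tangency gives 0.5·p_2·(x_2−6) = 0.25·p_1·(x_1−4).
After buying the subsistence bundle (4, 6), a share 2/3 of the remaining income goes to x_1: x_1* = 4 + 2/3·(M − 4p_1 − 6p_2)/p_1.
Discretionary income = 131 − 4·9.25 − 6·7 = 52; x_1* = 4 + 2/3·52/9.25 = 7.7477.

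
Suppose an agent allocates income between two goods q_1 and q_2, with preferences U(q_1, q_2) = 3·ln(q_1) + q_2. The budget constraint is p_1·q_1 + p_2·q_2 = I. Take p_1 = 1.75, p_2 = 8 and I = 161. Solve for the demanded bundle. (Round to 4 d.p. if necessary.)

So q_1*(p_1,p_2) = 3·p_2/p_1, independent of income; and q_2* = (I − 3·p_2)/p_2.
At the given prices: q_1* = 3·8/1.75 = 13.7143, and q_2* = 17.125.

q_1* = 13.7143, q_2* = 17.125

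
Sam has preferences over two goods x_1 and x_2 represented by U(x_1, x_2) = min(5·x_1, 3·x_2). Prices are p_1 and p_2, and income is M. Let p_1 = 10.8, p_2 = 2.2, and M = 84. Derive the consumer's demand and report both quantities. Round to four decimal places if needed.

x_1* = 5.8065, x_2* = 9.6774

With perfect complements, no substitution: consume in ratio x_1:x_2 = 3:5.
Budget: p_1·x_1 + p_2·(5/3)·x_1 = M, so (3·p_1 + 5·p_2)·x_1 = 3·M.
Demand: x_1*(p_1,p_2,M) = 3·M/(3·p_1 + 5·p_2), x_2* = 5·M/(3·p_1 + 5·p_2).
Here 3·10.8 + 5·2.2 = 43.4, giving x_1* = 5.8065 and x_2* = 9.6774.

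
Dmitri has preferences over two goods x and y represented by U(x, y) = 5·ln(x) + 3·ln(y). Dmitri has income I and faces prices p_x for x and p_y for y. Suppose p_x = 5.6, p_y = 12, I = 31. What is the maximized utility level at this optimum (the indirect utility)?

Tangency: MRS = (5/3)·y/x = p_x/p_y.
Rearranging, p_y·y = (3/5)·p_x·x. Substituting into the budget gives p_x·x·(1 + (3/5)) = I.
Demand: x*(p_x,p_y,I) = 0.625·I/p_x and y* = 0.375·I/p_y.
At p_x=5.6, p_y=12, I=31: x* = 0.625·31/5.6 = 3.4598, y* = 0.9688.
Utility at the optimum: U(3.4598, 0.9688) = 6.1108.

V = 6.1108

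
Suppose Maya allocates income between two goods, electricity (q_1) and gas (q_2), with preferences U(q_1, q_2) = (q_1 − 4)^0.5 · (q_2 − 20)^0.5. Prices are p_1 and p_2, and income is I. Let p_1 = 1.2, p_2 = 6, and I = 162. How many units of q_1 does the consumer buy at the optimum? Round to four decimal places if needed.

q_1* = 19.5

Let q_1' = q_1−4, q_2' = q_2−20. MRS = q_2'/q_1' = p_1/p_2.
Substituting into the budget: q_1* = 4 + 0.5·(I − 4·p_1 − 20·p_2)/p_1, and q_2* = 20 + 0.5·(…)/p_2.
Discretionary income = 162 − 4·1.2 − 20·6 = 37.2; q_1* = 4 + 0.5·37.2/1.2 = 19.5.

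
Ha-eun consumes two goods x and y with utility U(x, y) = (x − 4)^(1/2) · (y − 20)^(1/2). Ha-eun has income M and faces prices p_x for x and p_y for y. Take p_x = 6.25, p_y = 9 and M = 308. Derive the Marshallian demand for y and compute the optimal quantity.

y* = 25.7222

MRS = (y−20)/(x−4). Tangency with p_x/p_y gives y−20 = (p_x/p_y)·(x−4).
After buying the subsistence bundle (4, 20), a share 0.5 of the remaining income goes to x: x* = 4 + 0.5·(M − 4p_x − 20p_y)/p_x.
Discretionary income = 308 − 4·6.25 − 20·9 = 103; y* = 20 + 0.5·103/9 = 25.7222.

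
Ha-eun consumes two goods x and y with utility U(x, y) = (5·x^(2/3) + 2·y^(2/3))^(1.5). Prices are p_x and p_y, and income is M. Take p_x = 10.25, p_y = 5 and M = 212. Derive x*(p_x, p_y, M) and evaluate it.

x* = 16.2991

From the CES first-order condition, (5/2)·(y/x)^(1/3) = p_x/p_y.
Solve for the ratio: y/x = [(2/5)·p_x/p_y]^(3).
With the ratio pinned down, the budget gives x* = M/(p_x + p_y·(y/x)) and y* = (y/x)·x*.
Numerically y/x = 0.551368, so x* = 212/(10.25 + 5·0.551368) = 16.2991.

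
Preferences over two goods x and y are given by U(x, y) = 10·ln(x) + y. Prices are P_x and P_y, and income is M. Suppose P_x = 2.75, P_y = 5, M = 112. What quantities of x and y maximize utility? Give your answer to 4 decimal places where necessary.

x* = 18.1818, y* = 12.4

MU_x = 10/x, MU_y = 1. Tangency: 10/x = P_x/P_y.
So x*(P_x,P_y) = 10·P_y/P_x, independent of income; and y* = (M − 10·P_y)/P_y.
At the given prices: x* = 10·5/2.75 = 18.1818, and y* = 12.4.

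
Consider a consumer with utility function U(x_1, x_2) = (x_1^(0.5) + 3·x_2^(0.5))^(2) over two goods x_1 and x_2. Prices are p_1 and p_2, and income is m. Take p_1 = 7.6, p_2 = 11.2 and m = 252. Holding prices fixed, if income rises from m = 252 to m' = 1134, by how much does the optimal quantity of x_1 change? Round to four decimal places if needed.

Δx_1* = 16.329

Numerically x_2/x_1 = 4.144133, so x_1* = 252/(7.6 + 11.2·4.144133) = 4.6654.
At m' = 1134: x_1* = 20.9944. Change: 20.9944 − 4.6654 = 16.329.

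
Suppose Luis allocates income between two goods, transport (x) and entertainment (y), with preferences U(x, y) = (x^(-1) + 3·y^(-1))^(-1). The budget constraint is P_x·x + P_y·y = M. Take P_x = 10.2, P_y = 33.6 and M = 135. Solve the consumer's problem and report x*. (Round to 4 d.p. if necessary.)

x* = 3.1941

MRS = MU_x/MU_y = (1/3)·(y/x)^(2). Set equal to P_x/P_y.
Hence y/x = (3·P_x/P_y)^(1/(2)), i.e. raised to the 0.5 power.
With the ratio pinned down, the budget gives x* = M/(P_x + P_y·(y/x)) and y* = (y/x)·x*.
Numerically y/x = 0.954314, so x* = 135/(10.2 + 33.6·0.954314) = 3.1941.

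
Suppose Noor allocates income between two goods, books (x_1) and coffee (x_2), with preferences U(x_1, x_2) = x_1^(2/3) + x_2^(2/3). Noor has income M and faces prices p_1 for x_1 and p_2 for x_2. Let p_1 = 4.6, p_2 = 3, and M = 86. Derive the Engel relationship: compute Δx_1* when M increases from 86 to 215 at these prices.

MRS = MU_x_1/MU_x_2 = (x_2/x_1)^(1/3). Set equal to p_1/p_2.
Solve for the ratio: x_2/x_1 = [p_1/p_2]^(3).
With the ratio pinned down, the budget gives x_1* = M/(p_1 + p_2·(x_2/x_1)) and x_2* = (x_2/x_1)·x_1*.
Numerically x_2/x_1 = 3.605037, so x_1* = 86/(4.6 + 3·3.605037) = 5.5789.
At M' = 215: x_1* = 13.9474. Change: 13.9474 − 5.5789 = 8.3684.

Δx_1* = 8.3684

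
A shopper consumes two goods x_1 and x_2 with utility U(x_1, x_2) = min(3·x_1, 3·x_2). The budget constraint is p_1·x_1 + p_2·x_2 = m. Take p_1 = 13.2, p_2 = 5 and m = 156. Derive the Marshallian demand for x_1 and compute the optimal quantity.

x_1* = 8.5714

Leontief preferences: the optimum is at the kink where x_1/3 = x_2/3, i.e. x_2 = x_1.
Budget: p_1·x_1 + p_2·x_1 = m, so (3·p_1 + 3·p_2)·x_1 = 3·m.
Demand: x_1*(p_1,p_2,m) = 3·m/(3·p_1 + 3·p_2), x_2* = 3·m/(3·p_1 + 3·p_2).
Here 3·13.2 + 3·5 = 54.6, giving x_1* = 8.5714.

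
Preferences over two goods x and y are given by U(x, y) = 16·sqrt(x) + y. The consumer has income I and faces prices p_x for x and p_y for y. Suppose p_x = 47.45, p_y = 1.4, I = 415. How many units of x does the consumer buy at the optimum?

x* = 0.0557

Utility is quasi-linear in y; the FOC for x is 8/√x = p_x/p_y.
Thus x* = (8·p_y/p_x)² — independent of I — with the rest of income spent on y.
Plugging in: x* = (8·1.4/47.45)² = 0.0557.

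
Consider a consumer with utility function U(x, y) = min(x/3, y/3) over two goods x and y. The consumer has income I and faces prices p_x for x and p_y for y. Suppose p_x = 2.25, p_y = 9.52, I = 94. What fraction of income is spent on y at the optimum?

With perfect complements, no substitution: consume in ratio x:y = 3:3.
Budget: p_x·x + p_y·x = I, so (3·p_x + 3·p_y)·x = 3·I.
Demand: x*(p_x,p_y,I) = 3·I/(3·p_x + 3·p_y), y* = 3·I/(3·p_x + 3·p_y).
Here 3·2.25 + 3·9.52 = 35.31, giving x* = 7.9864 and y* = 7.9864.
Expenditure on y: 9.52·7.9864 = 76.0306; share = 0.8088.

share on y = 0.8088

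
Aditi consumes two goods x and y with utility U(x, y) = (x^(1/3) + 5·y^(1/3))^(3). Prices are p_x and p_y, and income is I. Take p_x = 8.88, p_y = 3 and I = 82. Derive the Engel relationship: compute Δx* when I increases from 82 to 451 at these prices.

MU_x ∝ x^(-2/3), MU_y ∝ 5·y^(-2/3), so MRS = (1/5)·(y/x)^(2/3) = p_x/p_y.
Solve for the ratio: y/x = [5·p_x/p_y]^(1.5).
Substitute y = (y/x)·x into the budget: x* = I/(p_x + p_y·(y/x)).
Numerically y/x = 56.936737, so x* = 82/(8.88 + 3·56.936737) = 0.4563.
At I' = 451: x* = 2.5099. Change: 2.5099 − 0.4563 = 2.0535.

Δx* = 2.0535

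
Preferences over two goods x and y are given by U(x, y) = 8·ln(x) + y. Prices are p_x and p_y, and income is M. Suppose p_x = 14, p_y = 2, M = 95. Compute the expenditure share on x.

share on x = 0.1684

Set MRS = p_x/p_y: (8/x)/1 = p_x/p_y.
So x*(p_x,p_y) = 8·p_y/p_x, independent of income; and y* = (M − 8·p_y)/p_y.
At the given prices: x* = 8·2/14 = 1.1429, and y* = 39.5.
Expenditure on x: 14·1.1429 = 16; share = 0.1684.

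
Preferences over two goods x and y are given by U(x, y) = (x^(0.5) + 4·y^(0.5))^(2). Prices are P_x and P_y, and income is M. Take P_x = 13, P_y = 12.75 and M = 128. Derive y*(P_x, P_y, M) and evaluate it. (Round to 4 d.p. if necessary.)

y* = 9.4594

Numerically y/x = 16.633602, so x* = 128/(13 + 12.75·16.633602) = 0.5687 and y* = 16.633602·0.5687 = 9.4594.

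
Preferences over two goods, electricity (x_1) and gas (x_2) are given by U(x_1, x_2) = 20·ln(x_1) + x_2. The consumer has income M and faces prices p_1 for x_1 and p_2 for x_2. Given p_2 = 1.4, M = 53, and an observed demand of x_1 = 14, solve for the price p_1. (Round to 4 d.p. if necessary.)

Set MRS = p_1/p_2: (20/x_1)/1 = p_1/p_2.
So x_1*(p_1,p_2) = 20·p_2/p_1, independent of income; and x_2* = (M − 20·p_2)/p_2.
Set x_1* = 14 in the demand function and solve for p_1: p_1 = 2.

p_1 = 2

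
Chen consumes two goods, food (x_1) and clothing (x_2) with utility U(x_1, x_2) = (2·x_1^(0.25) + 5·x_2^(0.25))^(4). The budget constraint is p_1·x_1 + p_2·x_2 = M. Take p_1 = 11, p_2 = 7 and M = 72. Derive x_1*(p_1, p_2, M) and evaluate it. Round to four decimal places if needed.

x_1* = 1.3237

Numerically x_2/x_1 = 6.198875, so x_1* = 72/(11 + 7·6.198875) = 1.3237.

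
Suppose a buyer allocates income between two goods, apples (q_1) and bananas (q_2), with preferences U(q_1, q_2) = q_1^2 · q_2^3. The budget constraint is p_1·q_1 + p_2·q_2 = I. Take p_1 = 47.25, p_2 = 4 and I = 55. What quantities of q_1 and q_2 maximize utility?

Tangency: MRS = (2/3)·q_2/q_1 = p_1/p_2.
So 2·p_2·q_2 = 3·p_1·q_1; combined with the budget, a share 0.4 of income goes to q_1.
Demand: q_1*(p_1,p_2,I) = 0.4·I/p_1 and q_2* = 0.6·I/p_2.
At p_1=47.25, p_2=4, I=55: q_1* = 0.4·55/47.25 = 0.4656, q_2* = 8.25.

q_1* = 0.4656, q_2* = 8.25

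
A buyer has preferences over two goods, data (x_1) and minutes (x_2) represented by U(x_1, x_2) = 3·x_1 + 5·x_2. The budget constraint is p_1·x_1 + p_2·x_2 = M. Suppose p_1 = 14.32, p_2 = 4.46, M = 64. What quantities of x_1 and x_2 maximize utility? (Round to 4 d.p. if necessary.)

x_1* = 0, x_2* = 14.3498

Linear utility — the consumer picks whichever good has higher MU/price: 3/14.32 = 0.2095 vs 5/4.46 = 1.1211.
x_2 gives more utility per dollar, so spend all income on x_2: x_2* = M/p_2, x_1* = 0.
Numerically: x_1* = 0, x_2* = 14.3498.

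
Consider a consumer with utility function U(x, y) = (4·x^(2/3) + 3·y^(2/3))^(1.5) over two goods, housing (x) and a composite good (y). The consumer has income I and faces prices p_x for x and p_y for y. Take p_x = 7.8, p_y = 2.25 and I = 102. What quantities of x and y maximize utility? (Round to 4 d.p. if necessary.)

x* = 2.1544, y* = 37.8649

MU_x ∝ 4·x^(-1/3), MU_y ∝ 3·y^(-1/3), so MRS = (4/3)·(y/x)^(1/3) = p_x/p_y.
Hence y/x = ((3/4)·p_x/p_y)^(1/(1/3)), i.e. raised to the 3 power.
Substitute y = (y/x)·x into the budget: x* = I/(p_x + p_y·(y/x)).
Numerically y/x = 17.576, so x* = 102/(7.8 + 2.25·17.576) = 2.1544 and y* = 17.576·2.1544 = 37.8649.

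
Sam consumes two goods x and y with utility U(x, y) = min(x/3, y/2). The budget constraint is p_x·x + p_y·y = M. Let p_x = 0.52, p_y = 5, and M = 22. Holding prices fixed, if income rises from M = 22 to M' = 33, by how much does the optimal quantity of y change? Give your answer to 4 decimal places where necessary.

Leontief preferences: the optimum is at the kink where x/3 = y/2, i.e. y = (2/3)·x.
Budget: p_x·x + p_y·(2/3)·x = M, so (3·p_x + 2·p_y)·x = 3·M.
Demand: x*(p_x,p_y,M) = 3·M/(3·p_x + 2·p_y), y* = 2·M/(3·p_x + 2·p_y).
Here 3·0.52 + 2·5 = 11.56, giving y* = 3.8062.
At M' = 33: y* = 5.7093. Change: 5.7093 − 3.8062 = 1.9031.

Δy* = 1.9031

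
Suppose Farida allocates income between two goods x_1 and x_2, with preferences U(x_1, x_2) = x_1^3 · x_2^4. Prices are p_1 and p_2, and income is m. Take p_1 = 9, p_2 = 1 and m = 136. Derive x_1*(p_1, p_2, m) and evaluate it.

x_1* = 6.4762

The MRS is (3/4)·x_2/x_1. Set MRS = p_1/p_2.
So 3·p_2·x_2 = 4·p_1·x_1; combined with the budget, a share 3/7 of income goes to x_1.
Demand: x_1*(p_1,p_2,m) = 3/7·m/p_1 and x_2* = 4/7·m/p_2.
At p_1=9, p_2=1, m=136: x_1* = 3/7·136/9 = 6.4762.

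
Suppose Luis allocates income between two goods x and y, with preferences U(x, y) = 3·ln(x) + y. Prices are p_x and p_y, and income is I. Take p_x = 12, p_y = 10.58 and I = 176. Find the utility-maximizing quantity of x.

x* = 2.645

MU_x = 3/x, MU_y = 1. Tangency: 3/x = p_x/p_y.
So x*(p_x,p_y) = 3·p_y/p_x, independent of income; and y* = (I − 3·p_y)/p_y.
At the given prices: x* = 3·10.58/12 = 2.645.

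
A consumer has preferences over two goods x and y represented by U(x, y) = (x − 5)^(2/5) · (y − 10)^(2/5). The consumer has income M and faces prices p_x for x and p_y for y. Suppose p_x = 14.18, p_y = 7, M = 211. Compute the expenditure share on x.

Let x' = x−5, y' = y−10. MRS = y'/x' = p_x/p_y.
After buying the subsistence bundle (5, 10), a share 0.5 of the remaining income goes to x: x* = 5 + 0.5·(M − 5p_x − 10p_y)/p_x.
Discretionary income = 211 − 5·14.18 − 10·7 = 70.1; x* = 5 + 0.5·70.1/14.18 = 7.4718; y* = 10 + 0.5·70.1/7 = 15.0071.
Expenditure on x: 14.18·7.4718 = 105.95; share = 0.5021.

share on x = 0.5021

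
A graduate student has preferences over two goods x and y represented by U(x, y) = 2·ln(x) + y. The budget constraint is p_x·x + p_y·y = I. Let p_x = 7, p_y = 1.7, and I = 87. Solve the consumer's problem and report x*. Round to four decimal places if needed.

x* = 0.4857

MU_x = 2/x, MU_y = 1. Tangency: 2/x = p_x/p_y.
So x*(p_x,p_y) = 2·p_y/p_x, independent of income; and y* = (I − 2·p_y)/p_y.
At the given prices: x* = 2·1.7/7 = 0.4857.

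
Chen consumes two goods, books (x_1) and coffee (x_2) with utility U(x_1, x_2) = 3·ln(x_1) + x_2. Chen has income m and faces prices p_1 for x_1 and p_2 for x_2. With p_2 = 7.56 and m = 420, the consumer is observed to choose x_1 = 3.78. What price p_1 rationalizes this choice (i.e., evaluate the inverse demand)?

MU_x_1 = 3/x_1, MU_x_2 = 1. Tangency: 3/x_1 = p_1/p_2.
So x_1*(p_1,p_2) = 3·p_2/p_1, independent of income; and x_2* = (m − 3·p_2)/p_2.
Set x_1* = 3.78 in the demand function and solve for p_1: p_1 = 6.

p_1 = 6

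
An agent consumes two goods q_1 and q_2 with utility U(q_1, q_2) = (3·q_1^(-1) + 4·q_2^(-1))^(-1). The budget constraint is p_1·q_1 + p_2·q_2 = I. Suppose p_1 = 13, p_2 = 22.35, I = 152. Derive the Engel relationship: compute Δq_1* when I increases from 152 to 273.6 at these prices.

Δq_1* = 3.7206

Substitute q_2 = (q_2/q_1)·q_1 into the budget: q_1* = I/(p_1 + p_2·(q_2/q_1)).
Numerically q_2/q_1 = 0.880648, so q_1* = 152/(13 + 22.35·0.880648) = 4.6508.
At I' = 273.6: q_1* = 8.3715. Change: 8.3715 − 4.6508 = 3.7206.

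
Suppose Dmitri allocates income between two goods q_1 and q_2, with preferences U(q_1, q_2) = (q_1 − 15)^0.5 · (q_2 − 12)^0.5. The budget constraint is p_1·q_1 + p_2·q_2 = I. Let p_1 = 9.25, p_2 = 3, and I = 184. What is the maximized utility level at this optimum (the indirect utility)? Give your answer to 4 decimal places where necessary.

V = 0.878

After buying the subsistence bundle (15, 12), a share 0.5 of the remaining income goes to q_1: q_1* = 15 + 0.5·(I − 15p_1 − 12p_2)/p_1.
Discretionary income = 184 − 15·9.25 − 12·3 = 9.25; q_1* = 15 + 0.5·9.25/9.25 = 15.5; q_2* = 12 + 0.5·9.25/3 = 13.5417.
Utility at the optimum: U(15.5, 13.5417) = 0.878.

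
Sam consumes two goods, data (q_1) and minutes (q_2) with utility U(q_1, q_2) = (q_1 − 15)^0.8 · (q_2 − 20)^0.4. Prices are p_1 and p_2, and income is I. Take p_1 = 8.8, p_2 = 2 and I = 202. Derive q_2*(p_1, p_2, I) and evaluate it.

This is Cobb-Douglas in (q_1−15, q_2−20): tangency gives 0.8·p_2·(q_2−20) = 0.4·p_1·(q_1−15).
Substituting into the budget: q_1* = 15 + 2/3·(I − 15·p_1 − 20·p_2)/p_1, and q_2* = 20 + 1/3·(…)/p_2.
Discretionary income = 202 − 15·8.8 − 20·2 = 30; q_2* = 20 + 1/3·30/2 = 25.

q_2* = 25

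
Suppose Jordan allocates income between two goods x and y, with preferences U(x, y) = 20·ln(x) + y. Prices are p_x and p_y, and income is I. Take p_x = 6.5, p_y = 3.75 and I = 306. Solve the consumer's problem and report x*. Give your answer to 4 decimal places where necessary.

At the given prices: x* = 20·3.75/6.5 = 11.5385.

x* = 11.5385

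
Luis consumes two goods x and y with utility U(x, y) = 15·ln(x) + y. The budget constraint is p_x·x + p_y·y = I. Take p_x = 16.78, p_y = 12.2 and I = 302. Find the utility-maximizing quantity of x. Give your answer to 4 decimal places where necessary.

x* = 10.9058

Set MRS = p_x/p_y: (15/x)/1 = p_x/p_y.
So x*(p_x,p_y) = 15·p_y/p_x, independent of income; and y* = (I − 15·p_y)/p_y.
At the given prices: x* = 15·12.2/16.78 = 10.9058.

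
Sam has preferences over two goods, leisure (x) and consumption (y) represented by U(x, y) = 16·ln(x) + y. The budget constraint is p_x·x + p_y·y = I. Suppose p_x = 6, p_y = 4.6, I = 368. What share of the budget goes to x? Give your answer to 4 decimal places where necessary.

MU_x = 16/x, MU_y = 1. Tangency: 16/x = p_x/p_y.
So x*(p_x,p_y) = 16·p_y/p_x, independent of income; and y* = (I − 16·p_y)/p_y.
At the given prices: x* = 16·4.6/6 = 12.2667, and y* = 64.
Expenditure on x: 6·12.2667 = 73.6; share = 0.2.

share on x = 0.2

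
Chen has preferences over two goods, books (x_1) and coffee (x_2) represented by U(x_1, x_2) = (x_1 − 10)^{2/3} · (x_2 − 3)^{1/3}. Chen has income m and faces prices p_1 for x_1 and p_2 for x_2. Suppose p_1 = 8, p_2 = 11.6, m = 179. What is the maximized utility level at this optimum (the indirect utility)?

V = 3.7516

This is Cobb-Douglas in (x_1−10, x_2−3): tangency gives 2/3·p_2·(x_2−3) = 1/3·p_1·(x_1−10).
Substituting into the budget: x_1* = 10 + 2/3·(m − 10·p_1 − 3·p_2)/p_1, and x_2* = 3 + 1/3·(…)/p_2.
Discretionary income = 179 − 10·8 − 3·11.6 = 64.2; x_1* = 10 + 2/3·64.2/8 = 15.35; x_2* = 3 + 1/3·64.2/11.6 = 4.8448.
Utility at the optimum: U(15.35, 4.8448) = 3.7516.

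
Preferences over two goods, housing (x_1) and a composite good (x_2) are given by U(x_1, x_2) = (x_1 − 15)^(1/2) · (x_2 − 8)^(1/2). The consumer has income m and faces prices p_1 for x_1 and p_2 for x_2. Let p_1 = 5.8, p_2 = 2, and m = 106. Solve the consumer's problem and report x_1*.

x_1* = 15.2586

Let x_1' = x_1−15, x_2' = x_2−8. MRS = x_2'/x_1' = p_1/p_2.
Substituting into the budget: x_1* = 15 + 0.5·(m − 15·p_1 − 8·p_2)/p_1, and x_2* = 8 + 0.5·(…)/p_2.
Discretionary income = 106 − 15·5.8 − 8·2 = 3; x_1* = 15 + 0.5·3/5.8 = 15.2586.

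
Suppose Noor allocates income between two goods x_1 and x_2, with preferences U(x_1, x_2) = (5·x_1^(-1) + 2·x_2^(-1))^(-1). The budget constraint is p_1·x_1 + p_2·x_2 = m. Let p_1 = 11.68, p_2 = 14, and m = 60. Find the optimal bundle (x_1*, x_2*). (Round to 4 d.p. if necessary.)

x_1* = 3.0353, x_2* = 1.7534

MRS = MU_x_1/MU_x_2 = (5/2)·(x_2/x_1)^(2). Set equal to p_1/p_2.
Hence x_2/x_1 = ((2/5)·p_1/p_2)^(1/(2)), i.e. raised to the 0.5 power.
With the ratio pinned down, the budget gives x_1* = m/(p_1 + p_2·(x_2/x_1)) and x_2* = (x_2/x_1)·x_1*.
Numerically x_2/x_1 = 0.57768, so x_1* = 60/(11.68 + 14·0.57768) = 3.0353 and x_2* = 0.57768·3.0353 = 1.7534.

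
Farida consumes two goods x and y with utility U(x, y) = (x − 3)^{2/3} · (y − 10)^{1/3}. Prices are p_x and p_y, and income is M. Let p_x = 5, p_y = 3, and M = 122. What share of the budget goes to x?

After buying the subsistence bundle (3, 10), a share 2/3 of the remaining income goes to x: x* = 3 + 2/3·(M − 3p_x − 10p_y)/p_x.
Discretionary income = 122 − 3·5 − 10·3 = 77; x* = 3 + 2/3·77/5 = 13.2667; y* = 10 + 1/3·77/3 = 18.5556.
Expenditure on x: 5·13.2667 = 66.3333; share = 0.5437.

share on x = 0.5437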